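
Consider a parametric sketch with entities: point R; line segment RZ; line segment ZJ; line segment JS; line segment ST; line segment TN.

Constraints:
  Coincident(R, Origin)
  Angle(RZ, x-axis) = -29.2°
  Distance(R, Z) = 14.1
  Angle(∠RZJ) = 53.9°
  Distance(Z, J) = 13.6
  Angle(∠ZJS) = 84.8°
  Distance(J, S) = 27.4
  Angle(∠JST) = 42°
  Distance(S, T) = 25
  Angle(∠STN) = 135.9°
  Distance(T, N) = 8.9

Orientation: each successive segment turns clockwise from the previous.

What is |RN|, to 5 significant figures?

17.016

∠JST = 42.0° gives ST at -28.500° from the x-axis; with |ST| = 25.0, T = (12.777, 1.3376). ∠STN = 135.9° gives TN at -72.600° from the x-axis; with |TN| = 8.9, N = (15.438, -7.1551). Then |RN| = |N − R| = 17.016.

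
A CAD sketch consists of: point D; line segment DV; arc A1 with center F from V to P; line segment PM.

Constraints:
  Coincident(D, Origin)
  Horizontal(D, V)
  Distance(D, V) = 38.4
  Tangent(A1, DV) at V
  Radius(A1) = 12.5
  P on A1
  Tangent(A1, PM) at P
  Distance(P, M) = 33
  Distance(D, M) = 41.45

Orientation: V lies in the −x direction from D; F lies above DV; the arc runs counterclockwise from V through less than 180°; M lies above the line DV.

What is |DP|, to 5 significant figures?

27.912

Checks: |FP| = 12.50 ✓; ∠(FP, PM) = 90.00° ✓; |PM| = 33.00 ✓; |DM| = 41.45 ✓.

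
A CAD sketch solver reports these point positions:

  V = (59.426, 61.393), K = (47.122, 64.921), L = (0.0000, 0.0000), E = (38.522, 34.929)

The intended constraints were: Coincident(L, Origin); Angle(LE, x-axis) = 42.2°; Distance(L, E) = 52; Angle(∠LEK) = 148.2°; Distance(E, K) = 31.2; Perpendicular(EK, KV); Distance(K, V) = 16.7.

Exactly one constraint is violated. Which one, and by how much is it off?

Distance(K, V) = 16.7 — off by 3.90.

L = (0.00, 0.00) ✓; LE at 42.20° ✓; |LE| = 52.00 ✓; ∠LEK = 148.2° ✓; |EK| = 31.20 ✓; ∠(EK, KV) = 90.00° ✓; |KV| = 12.80 ✗.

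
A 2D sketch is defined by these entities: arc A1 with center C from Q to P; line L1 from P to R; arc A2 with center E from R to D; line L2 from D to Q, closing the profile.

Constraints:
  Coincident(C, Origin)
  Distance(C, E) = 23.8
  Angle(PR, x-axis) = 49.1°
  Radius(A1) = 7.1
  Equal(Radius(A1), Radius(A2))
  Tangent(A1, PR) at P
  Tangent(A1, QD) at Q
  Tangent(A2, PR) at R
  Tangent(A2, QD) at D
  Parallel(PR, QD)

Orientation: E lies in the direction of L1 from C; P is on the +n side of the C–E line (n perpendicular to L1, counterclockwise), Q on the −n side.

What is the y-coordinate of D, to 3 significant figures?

13.3

Tangency of A1 to both parallel lines with radius 7.1 puts P and Q at C ± 7.1·n: P = (-5.37, 4.65), Q = (5.37, -4.65). Equal radii place R and D the same way about E: R = E + 7.1·n = (10.2, 22.6), D = E − 7.1·n = (20.9, 13.3). So D.y = 13.3.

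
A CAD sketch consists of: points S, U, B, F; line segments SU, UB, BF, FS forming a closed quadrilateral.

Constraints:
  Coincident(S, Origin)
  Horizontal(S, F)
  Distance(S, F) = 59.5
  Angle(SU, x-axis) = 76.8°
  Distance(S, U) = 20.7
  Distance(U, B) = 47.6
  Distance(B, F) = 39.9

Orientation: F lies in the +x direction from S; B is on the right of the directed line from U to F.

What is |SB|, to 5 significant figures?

34.499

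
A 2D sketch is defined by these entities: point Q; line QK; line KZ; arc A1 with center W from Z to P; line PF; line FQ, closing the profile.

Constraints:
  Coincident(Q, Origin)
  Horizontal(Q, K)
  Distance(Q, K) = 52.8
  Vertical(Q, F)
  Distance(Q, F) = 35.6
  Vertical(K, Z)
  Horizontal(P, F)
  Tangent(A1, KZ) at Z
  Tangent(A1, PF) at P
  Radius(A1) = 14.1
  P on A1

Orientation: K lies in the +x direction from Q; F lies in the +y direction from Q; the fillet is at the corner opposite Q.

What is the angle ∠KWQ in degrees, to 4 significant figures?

94.20°

Q is at the origin; Q and K share the same y with |QK| = 52.8 and K on the +x side, so K = (52.80, 0.000). Q and F share the same x with |QF| = 35.6 and F on the +y side, so F = (0.000, 35.60). The virtual corner opposite Q is at (52.80, 35.60). Tangency of A1 to KZ means the radius WZ is perpendicular to KZ and since A1 is tangent to PF there, WP ⟂ PF, with radius 14.1, so the center W sits 14.1 in from both sides at W = (38.70, 21.50). Then cos ∠KWQ = WK·WQ / (|WK||WQ|), giving 94.20°.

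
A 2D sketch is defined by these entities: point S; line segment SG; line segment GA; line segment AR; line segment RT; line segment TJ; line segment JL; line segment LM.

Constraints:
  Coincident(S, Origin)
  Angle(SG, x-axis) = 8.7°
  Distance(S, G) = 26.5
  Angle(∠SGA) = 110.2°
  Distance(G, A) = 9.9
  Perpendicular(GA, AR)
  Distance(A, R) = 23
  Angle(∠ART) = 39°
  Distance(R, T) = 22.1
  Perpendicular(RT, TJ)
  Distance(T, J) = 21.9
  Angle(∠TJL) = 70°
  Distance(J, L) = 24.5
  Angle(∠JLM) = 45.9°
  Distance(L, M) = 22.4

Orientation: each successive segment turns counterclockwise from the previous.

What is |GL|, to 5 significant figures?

25.919

S is at the origin; SG runs at 8.7° with length 26.5, so G = (26.195, 4.0084). ∠SGA = 110.2° gives GA at 78.500° from the x-axis; with |GA| = 9.9, A = (28.169, 13.710). GA ⟂ AR, so AR runs at 168.50°; with |AR| = 23.0, R = (5.6306, 18.295). ∠ART = 39.0° gives RT at -50.500° from the x-axis; with |RT| = 22.1, T = (19.688, 1.2422). The perpendicularity gives TJ at right angles to RT, so TJ runs at 39.500°; with |TJ| = 21.9, J = (36.586, 15.172). ∠TJL = 70.0° gives JL at 149.50° from the x-axis; with |JL| = 24.5, L = (15.477, 27.607). Then |GL| = |L − G| = 25.919.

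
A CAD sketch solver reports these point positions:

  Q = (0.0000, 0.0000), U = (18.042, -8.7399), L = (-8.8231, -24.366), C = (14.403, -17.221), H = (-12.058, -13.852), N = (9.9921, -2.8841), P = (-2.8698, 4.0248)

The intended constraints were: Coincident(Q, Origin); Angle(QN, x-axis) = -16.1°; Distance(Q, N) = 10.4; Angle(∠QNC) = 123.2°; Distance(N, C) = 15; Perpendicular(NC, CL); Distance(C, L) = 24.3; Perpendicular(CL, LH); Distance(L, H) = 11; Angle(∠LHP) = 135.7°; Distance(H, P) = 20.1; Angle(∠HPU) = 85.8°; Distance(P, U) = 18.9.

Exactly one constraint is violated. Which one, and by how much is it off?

Distance(P, U) = 18.9 — off by 5.60.

Q = (0.00, 0.00) ✓; QN at -16.10° ✓; |QN| = 10.40 ✓; ∠QNC = 123.2° ✓; |NC| = 15.00 ✓; ∠(NC, CL) = 90.00° ✓; |CL| = 24.30 ✓; ∠(CL, LH) = 90.00° ✓; |LH| = 11.00 ✓; ∠LHP = 135.7° ✓; |HP| = 20.10 ✓; ∠HPU = 85.80° ✓; |PU| = 24.50 ✗.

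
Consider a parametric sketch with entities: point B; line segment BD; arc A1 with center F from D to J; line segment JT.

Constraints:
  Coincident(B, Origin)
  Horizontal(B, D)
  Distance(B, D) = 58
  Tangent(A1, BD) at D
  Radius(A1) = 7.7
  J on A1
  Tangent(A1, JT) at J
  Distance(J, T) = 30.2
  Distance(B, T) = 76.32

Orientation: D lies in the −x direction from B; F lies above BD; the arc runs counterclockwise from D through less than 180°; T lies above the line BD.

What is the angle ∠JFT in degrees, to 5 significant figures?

75.696°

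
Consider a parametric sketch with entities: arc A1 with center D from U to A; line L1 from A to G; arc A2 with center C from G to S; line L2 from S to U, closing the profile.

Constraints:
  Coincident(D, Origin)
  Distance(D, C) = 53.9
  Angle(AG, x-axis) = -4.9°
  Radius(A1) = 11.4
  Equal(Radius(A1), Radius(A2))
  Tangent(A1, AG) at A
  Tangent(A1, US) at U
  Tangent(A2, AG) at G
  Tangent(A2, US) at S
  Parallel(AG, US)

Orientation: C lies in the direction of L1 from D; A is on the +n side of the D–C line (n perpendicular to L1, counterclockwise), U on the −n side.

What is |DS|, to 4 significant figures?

55.09

Tangency of A1 to both parallel lines with radius 11.4 puts A and U at D ± 11.4·n: A = (0.9738, 11.36), U = (-0.9738, -11.36). Equal radii place G and S the same way about C: G = C + 11.4·n = (54.68, 6.754), S = C − 11.4·n = (52.73, -15.96). Then |DS| = |S − D| = 55.09.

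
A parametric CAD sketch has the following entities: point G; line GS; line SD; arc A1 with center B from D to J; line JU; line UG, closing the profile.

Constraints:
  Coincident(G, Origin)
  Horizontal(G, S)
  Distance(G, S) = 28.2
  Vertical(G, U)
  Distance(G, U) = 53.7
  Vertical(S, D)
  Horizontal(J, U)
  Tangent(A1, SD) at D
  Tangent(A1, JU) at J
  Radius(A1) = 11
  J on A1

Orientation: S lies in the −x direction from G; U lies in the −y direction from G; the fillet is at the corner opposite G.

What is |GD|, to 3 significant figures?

51.2

G is at the origin; G and S share the same y with |GS| = 28.2 and S on the −x side, so S = (-28.2, 0.00). G and U share the same x with |GU| = 53.7 and U on the −y side, so U = (0.00, -53.7). The virtual corner opposite G is at (-28.2, -53.7). A1 meets SD tangentially, so BD is at right angles to SD and since A1 is tangent to JU there, BJ ⟂ JU, with radius 11.0, so the center B sits 11.0 in from both sides at B = (-17.2, -42.7). That places the tangent points at D = (-28.2, -42.7) on SD and J = (-17.2, -53.7) on JU. Then |GD| = |D − G| = 51.2.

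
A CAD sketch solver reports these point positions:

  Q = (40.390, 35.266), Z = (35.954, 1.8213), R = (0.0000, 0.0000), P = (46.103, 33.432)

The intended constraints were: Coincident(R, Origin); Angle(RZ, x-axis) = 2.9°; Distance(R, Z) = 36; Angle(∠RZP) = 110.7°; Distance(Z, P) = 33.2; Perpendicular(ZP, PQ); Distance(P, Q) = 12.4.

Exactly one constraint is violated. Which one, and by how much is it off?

Distance(P, Q) = 12.4 — off by 6.40.

R = (0.00, 0.00) ✓; RZ at 2.900° ✓; |RZ| = 36.00 ✓; ∠RZP = 110.7° ✓; |ZP| = 33.20 ✓; ∠(ZP, PQ) = 90.00° ✓; |PQ| = 6.000 ✗.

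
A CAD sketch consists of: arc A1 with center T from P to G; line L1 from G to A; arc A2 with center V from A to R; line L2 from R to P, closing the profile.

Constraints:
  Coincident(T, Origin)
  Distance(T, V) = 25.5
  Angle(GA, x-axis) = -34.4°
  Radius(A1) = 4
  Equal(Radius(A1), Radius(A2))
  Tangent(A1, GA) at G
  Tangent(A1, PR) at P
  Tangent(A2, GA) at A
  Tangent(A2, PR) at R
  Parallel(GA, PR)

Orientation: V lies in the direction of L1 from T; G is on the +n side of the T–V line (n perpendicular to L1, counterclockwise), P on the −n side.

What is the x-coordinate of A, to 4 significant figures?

23.30

The slot axis is L1's direction at -34.4°, so u = (cos -34.4°, sin -34.4°) = (0.8251, -0.5650) and n = (−sin -34.4°, cos -34.4°) = (0.5650, 0.8251). T is at the origin and V lies 25.5 along u from T, so V = 25.5·u = (21.04, -14.41). Tangency of A1 to both parallel lines with radius 4.0 puts G and P at T ± 4.0·n: G = (2.260, 3.300), P = (-2.260, -3.300). Equal radii place A and R the same way about V: A = V + 4.0·n = (23.30, -11.11), R = V − 4.0·n = (18.78, -17.71). So A.x = 23.30.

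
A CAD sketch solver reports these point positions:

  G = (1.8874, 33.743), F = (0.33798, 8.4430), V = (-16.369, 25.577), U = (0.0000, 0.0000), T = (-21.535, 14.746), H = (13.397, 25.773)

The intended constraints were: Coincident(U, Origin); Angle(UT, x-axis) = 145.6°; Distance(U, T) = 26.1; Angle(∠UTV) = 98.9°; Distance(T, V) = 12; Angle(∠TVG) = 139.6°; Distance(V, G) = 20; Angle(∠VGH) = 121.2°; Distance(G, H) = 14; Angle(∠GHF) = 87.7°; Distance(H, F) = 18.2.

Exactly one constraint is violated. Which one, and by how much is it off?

Distance(H, F) = 18.2 — off by 3.50.

U = (0.00, 0.00) ✓; UT at 145.6° ✓; |UT| = 26.10 ✓; ∠UTV = 98.90° ✓; |TV| = 12.00 ✓; ∠TVG = 139.6° ✓; |VG| = 20.00 ✓; ∠VGH = 121.2° ✓; |GH| = 14.00 ✓; ∠GHF = 87.70° ✓; |HF| = 21.70 ✗.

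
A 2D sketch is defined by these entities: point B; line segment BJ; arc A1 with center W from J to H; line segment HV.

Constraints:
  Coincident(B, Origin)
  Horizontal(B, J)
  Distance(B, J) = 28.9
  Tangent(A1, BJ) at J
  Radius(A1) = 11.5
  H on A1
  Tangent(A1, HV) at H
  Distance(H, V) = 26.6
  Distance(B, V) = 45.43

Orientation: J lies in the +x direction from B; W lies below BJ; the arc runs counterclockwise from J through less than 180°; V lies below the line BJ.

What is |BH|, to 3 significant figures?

22.1

B is at the origin; B and J share the same y with |BJ| = 28.9 and J on the +x side, so J = (28.9, 0.00). Since A1 is tangent to BJ there, WJ ⟂ BJ, so W = J + (0, -11.5) = (28.9, -11.5). Since WH ⟂ HV (tangency), |WV| = √(11.5² + 26.6²) = 29.0 regardless of where H sits on A1. So V lies on both circle(B, 45.43) and circle(W, 29.0); the below-BJ intersection is V = (22.1, -39.7). H is the foot of the tangent from V: H = (17.6, -13.5).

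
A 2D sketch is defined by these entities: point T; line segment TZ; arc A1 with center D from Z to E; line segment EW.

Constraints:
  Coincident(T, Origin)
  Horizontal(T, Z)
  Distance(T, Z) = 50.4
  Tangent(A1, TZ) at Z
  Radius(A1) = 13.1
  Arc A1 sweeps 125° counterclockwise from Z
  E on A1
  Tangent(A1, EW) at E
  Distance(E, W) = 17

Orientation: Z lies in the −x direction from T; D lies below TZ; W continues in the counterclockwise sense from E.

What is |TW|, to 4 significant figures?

61.91

On A1, Z sits at bearing 90° from D; a 125° counterclockwise sweep puts E at bearing 215°, so E = D + 13.1·(cos 215°, sin 215°) = (-61.13, -20.61). The tangent condition forces DE to be normal to EW, so EW runs along (−sin 215°, cos 215°); with |EW| = 17.0, W = (-51.38, -34.54). Then |TW| = |W − T| = 61.91.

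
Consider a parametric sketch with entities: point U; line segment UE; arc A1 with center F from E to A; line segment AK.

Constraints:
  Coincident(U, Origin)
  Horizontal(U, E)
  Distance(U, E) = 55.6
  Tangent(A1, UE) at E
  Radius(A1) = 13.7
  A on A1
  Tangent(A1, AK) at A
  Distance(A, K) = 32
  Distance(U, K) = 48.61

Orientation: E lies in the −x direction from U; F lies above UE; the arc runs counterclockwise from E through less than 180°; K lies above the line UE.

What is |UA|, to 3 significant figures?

43.8

Checks: ∠(FE, EU) = 90.00° ✓; |FE| = 13.70 ✓; |FA| = 13.70 ✓; ∠(FA, AK) = 90.00° ✓; |AK| = 32.00 ✓; |UK| = 48.61 ✓.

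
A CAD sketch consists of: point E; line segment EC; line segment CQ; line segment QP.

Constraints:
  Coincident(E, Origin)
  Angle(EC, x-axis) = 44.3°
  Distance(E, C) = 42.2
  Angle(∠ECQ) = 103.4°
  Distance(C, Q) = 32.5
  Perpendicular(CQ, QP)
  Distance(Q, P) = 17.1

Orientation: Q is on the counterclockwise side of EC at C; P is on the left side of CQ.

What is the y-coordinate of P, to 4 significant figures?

48.58

E is at the origin; EC runs at 44.3° with length 42.2, so C = 42.2·(cos 44.3°, sin 44.3°) = (30.20, 29.47). ∠ECQ = 103.4°, so CQ runs at 44.3° + (180° − 103.4°) = 120.9° from the x-axis; with |CQ| = 32.5, Q = C + 32.5·(cos 120.9°, sin 120.9°) = (13.51, 57.36). CQ ⟂ QP; with |QP| = 17.1 on the left of CQ, P = Q + 17.1·(-0.8581, -0.5135) = (-1.161, 48.58). So P.y = 48.58.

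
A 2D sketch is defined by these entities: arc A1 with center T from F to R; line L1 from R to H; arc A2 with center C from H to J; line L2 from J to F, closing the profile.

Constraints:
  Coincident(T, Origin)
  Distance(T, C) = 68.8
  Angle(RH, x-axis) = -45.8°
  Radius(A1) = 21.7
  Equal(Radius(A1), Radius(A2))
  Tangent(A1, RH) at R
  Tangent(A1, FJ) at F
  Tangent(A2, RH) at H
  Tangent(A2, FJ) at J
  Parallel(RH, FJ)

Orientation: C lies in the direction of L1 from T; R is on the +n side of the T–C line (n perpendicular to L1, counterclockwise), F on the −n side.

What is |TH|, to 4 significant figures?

72.14

The slot axis is L1's direction at -45.8°, so u = (cos -45.8°, sin -45.8°) = (0.6972, -0.7169) and n = (−sin -45.8°, cos -45.8°) = (0.7169, 0.6972). T is at the origin and C lies 68.8 along u from T, so C = 68.8·u = (47.96, -49.32). Tangency of A1 to both parallel lines with radius 21.7 puts R and F at T ± 21.7·n: R = (15.56, 15.13), F = (-15.56, -15.13). Equal radii place H and J the same way about C: H = C + 21.7·n = (63.52, -34.19), J = C − 21.7·n = (32.41, -64.45). Then |TH| = |H − T| = 72.14.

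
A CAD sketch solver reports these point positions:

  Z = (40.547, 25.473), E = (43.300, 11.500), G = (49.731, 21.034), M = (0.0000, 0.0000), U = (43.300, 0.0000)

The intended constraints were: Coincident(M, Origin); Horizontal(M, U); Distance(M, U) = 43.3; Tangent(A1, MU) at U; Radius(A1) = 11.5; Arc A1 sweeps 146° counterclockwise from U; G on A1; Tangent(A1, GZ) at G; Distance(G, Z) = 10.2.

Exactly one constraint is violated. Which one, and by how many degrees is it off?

Tangent(A1, GZ) at G — off by 8.20°.

M = (0.00, 0.00) ✓; M.y = 0.00, U.y = 0.00 ✓; |MU| = 43.30 ✓; ∠(EU, UM) = 90.00° ✓; |EU| = 11.50 ✓; bearing(E→G) − bearing(E→U) = 146.0° ✓; |EG| = 11.50 ✓; ∠(EG, GZ) = 81.80° ✗; |GZ| = 10.20 ✓.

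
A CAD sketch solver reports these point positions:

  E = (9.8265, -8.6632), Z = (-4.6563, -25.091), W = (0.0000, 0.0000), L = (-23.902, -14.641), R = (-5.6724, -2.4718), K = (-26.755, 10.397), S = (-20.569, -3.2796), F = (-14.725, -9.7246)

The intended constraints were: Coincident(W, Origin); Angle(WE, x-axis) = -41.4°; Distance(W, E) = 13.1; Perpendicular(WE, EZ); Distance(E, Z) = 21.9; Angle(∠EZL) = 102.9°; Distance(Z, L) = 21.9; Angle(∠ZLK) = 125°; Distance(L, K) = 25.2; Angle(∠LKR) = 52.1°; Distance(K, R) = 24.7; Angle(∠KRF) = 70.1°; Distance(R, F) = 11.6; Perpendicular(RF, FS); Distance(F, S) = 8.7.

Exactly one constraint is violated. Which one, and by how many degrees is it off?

Perpendicular(RF, FS) — off by 3.50°.

W = (0.00, 0.00) ✓; WE at -41.40° ✓; |WE| = 13.10 ✓; ∠(WE, EZ) = 90.00° ✓; |EZ| = 21.90 ✓; ∠EZL = 102.9° ✓; |ZL| = 21.90 ✓; ∠ZLK = 125.0° ✓; |LK| = 25.20 ✓; ∠LKR = 52.10° ✓; |KR| = 24.70 ✓; ∠KRF = 70.10° ✓; |RF| = 11.60 ✓; ∠(RF, FS) = 86.50° ✗; |FS| = 8.700 ✓.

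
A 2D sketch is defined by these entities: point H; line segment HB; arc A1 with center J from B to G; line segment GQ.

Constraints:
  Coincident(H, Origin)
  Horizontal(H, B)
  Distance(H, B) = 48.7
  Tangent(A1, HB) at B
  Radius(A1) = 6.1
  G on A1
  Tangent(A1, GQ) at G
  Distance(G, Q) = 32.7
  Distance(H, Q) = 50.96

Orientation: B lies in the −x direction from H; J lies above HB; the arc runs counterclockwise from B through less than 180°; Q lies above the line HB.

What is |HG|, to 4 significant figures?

43.02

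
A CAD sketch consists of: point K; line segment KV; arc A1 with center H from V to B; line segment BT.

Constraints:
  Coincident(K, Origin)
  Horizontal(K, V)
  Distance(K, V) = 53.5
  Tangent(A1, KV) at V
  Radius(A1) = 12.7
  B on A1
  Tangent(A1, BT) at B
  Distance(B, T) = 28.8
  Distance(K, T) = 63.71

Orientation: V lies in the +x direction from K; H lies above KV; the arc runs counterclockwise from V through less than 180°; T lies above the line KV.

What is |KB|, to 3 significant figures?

66.9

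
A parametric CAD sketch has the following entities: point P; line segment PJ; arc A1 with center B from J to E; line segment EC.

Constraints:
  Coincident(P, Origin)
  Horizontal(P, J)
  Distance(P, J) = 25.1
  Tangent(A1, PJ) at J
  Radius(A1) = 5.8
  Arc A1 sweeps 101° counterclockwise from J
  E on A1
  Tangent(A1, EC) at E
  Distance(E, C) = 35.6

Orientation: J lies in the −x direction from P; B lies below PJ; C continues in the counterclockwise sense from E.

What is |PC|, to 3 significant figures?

48.2

On A1, J sits at bearing 90° from B; a 101° counterclockwise sweep puts E at bearing 191°, so E = B + 5.8·(cos 191°, sin 191°) = (-30.8, -6.91). A1 meets EC tangentially, so BE is at right angles to EC, so EC runs along (−sin 191°, cos 191°); with |EC| = 35.6, C = (-24.0, -41.9). Then |PC| = |C − P| = 48.2.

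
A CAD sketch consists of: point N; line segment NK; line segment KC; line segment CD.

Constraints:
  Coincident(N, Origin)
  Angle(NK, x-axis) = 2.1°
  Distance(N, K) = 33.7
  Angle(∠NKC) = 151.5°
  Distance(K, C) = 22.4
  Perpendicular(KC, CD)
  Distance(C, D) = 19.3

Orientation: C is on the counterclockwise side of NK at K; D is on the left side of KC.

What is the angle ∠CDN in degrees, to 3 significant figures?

86.5°

∠NKC = 151.5°, so KC runs at 2.1° + (180° − 151.5°) = 30.6° from the x-axis; with |KC| = 22.4, C = K + 22.4·(cos 30.6°, sin 30.6°) = (53.0, 12.6). KC is perpendicular to CD; with |CD| = 19.3 on the left of KC, D = C + 19.3·(-0.509, 0.861) = (43.1, 29.2). Then cos ∠CDN = DC·DN / (|DC||DN|), giving 86.5°.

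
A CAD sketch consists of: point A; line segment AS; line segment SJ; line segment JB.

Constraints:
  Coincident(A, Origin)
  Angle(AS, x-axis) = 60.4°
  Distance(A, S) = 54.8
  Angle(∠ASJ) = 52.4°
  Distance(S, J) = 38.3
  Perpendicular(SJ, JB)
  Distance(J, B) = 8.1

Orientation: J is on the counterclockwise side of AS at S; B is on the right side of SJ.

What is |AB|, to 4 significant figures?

51.75

A is at the origin; AS runs at 60.4° with length 54.8, so S = 54.8·(cos 60.4°, sin 60.4°) = (27.07, 47.65). ∠ASJ = 52.4°, so SJ runs at 60.4° + (180° − 52.4°) = 188.0° from the x-axis; with |SJ| = 38.3, J = S + 38.3·(cos 188.0°, sin 188.0°) = (-10.86, 42.32). The perpendicularity gives JB at right angles to SJ; with |JB| = 8.1 on the right of SJ, B = J + 8.1·(-0.1392, 0.9903) = (-11.99, 50.34). Then |AB| = |B − A| = 51.75.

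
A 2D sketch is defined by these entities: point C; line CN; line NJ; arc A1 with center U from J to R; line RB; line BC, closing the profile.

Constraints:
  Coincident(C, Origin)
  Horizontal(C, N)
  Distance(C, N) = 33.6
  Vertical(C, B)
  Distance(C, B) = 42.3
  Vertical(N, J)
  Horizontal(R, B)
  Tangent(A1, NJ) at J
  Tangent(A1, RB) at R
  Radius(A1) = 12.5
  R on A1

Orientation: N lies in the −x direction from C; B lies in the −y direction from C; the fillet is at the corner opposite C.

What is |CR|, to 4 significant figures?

47.27

C is at the origin; C and N share the same y with |CN| = 33.6 and N on the −x side, so N = (-33.60, 0.000). CB is vertical with |CB| = 42.3 and B on the −y side, so B = (0.000, -42.30). The virtual corner opposite C is at (-33.60, -42.30). The tangent condition forces UJ to be normal to NJ and the tangent condition forces UR to be normal to RB, with radius 12.5, so the center U sits 12.5 in from both sides at U = (-21.10, -29.80). That places the tangent points at J = (-33.60, -29.80) on NJ and R = (-21.10, -42.30) on RB. Then |CR| = |R − C| = 47.27.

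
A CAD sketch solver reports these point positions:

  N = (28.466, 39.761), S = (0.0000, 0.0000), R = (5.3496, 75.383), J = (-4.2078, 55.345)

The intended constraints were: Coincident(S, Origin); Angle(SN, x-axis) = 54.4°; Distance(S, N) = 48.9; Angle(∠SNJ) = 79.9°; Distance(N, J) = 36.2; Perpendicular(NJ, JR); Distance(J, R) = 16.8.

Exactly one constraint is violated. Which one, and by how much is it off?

Distance(J, R) = 16.8 — off by 5.40.

S = (0.00, 0.00) ✓; SN at 54.40° ✓; |SN| = 48.90 ✓; ∠SNJ = 79.90° ✓; |NJ| = 36.20 ✓; ∠(NJ, JR) = 90.00° ✓; |JR| = 22.20 ✗.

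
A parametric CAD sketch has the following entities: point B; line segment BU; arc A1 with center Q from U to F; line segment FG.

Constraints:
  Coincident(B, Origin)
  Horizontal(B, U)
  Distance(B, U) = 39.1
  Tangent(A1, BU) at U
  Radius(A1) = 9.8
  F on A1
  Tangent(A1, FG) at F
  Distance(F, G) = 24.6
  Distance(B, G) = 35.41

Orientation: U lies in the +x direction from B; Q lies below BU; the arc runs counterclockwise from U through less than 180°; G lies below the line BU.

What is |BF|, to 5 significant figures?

30.649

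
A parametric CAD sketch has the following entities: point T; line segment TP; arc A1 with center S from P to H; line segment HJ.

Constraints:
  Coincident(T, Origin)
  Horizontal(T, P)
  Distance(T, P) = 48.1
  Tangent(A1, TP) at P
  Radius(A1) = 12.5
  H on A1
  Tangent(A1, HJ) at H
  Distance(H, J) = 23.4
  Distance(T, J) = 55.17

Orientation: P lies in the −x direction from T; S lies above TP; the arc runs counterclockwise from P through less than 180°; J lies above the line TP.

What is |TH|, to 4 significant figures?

38.76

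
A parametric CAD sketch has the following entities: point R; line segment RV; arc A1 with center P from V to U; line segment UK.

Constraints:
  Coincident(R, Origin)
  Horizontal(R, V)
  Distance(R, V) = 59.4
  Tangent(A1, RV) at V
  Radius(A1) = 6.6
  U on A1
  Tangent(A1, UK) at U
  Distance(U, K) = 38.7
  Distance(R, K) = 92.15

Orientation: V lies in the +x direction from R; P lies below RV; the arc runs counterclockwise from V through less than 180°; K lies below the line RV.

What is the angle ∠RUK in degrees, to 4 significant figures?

151.3°

Checks: |PU| = 6.600 ✓; ∠(PU, UK) = 90.00° ✓; |UK| = 38.70 ✓; |RK| = 92.15 ✓.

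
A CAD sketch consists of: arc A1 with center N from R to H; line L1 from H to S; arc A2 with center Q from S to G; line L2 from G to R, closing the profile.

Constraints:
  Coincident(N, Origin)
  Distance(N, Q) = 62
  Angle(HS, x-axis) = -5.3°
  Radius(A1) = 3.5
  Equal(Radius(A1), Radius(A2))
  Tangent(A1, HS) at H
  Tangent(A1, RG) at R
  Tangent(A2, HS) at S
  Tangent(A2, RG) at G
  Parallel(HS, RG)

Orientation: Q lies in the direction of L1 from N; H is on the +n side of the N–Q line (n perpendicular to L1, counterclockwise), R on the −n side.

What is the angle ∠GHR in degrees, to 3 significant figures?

83.6°

Tangency of A1 to both parallel lines with radius 3.5 puts H and R at N ± 3.5·n: H = (0.323, 3.49), R = (-0.323, -3.49). Equal radii place S and G the same way about Q: S = Q + 3.5·n = (62.1, -2.24), G = Q − 3.5·n = (61.4, -9.21). Then cos ∠GHR = HG·HR / (|HG||HR|), giving 83.6°.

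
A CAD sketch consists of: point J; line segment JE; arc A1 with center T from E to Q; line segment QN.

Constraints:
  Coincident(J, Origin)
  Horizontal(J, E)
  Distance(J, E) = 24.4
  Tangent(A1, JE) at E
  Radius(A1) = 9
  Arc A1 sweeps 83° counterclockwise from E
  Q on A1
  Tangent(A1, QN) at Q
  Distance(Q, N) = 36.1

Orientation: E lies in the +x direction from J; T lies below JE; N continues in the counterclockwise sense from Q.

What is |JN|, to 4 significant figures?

45.11

J is at the origin; JE is horizontal with |JE| = 24.4 and E on the +x side, so E = (24.40, 0.000). The tangent condition forces TE to be normal to JE, so T = E + (0, -9) = (24.40, -9.000). On A1, E sits at bearing 90° from T; an 83° counterclockwise sweep puts Q at bearing 173°, so Q = T + 9.0·(cos 173°, sin 173°) = (15.47, -7.903). A1 meets QN tangentially, so TQ is at right angles to QN, so QN runs along (−sin 173°, cos 173°); with |QN| = 36.1, N = (11.07, -43.73). Then |JN| = |N − J| = 45.11.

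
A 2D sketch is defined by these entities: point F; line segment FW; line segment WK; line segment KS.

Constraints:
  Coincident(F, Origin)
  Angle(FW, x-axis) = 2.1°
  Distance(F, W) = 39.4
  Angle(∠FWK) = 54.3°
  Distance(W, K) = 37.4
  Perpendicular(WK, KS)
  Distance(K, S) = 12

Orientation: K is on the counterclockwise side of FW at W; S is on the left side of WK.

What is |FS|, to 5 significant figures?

24.646

F is at the origin; FW runs at 2.1° with length 39.4, so W = 39.4·(cos 2.1°, sin 2.1°) = (39.374, 1.4438). ∠FWK = 54.3°, so WK runs at 2.1° + (180° − 54.3°) = 127.80° from the x-axis; with |WK| = 37.4, K = W + 37.4·(cos 127.80°, sin 127.80°) = (16.451, 30.996). WK is perpendicular to KS; with |KS| = 12.0 on the left of WK, S = K + 12.0·(-0.79016, -0.61291) = (6.9690, 23.641). Then |FS| = |S − F| = 24.646.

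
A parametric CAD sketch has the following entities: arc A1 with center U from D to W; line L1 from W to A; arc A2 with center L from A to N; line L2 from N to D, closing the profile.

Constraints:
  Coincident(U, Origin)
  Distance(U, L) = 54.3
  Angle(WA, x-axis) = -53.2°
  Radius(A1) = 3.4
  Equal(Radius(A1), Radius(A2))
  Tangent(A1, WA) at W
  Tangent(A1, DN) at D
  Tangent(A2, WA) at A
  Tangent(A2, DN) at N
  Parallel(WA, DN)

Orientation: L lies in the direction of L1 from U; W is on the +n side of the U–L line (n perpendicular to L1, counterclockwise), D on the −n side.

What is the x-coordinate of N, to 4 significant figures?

29.80

The slot axis is L1's direction at -53.2°, so u = (cos -53.2°, sin -53.2°) = (0.5990, -0.8007) and n = (−sin -53.2°, cos -53.2°) = (0.8007, 0.5990). U is at the origin and L lies 54.3 along u from U, so L = 54.3·u = (32.53, -43.48). Tangency of A1 to both parallel lines with radius 3.4 puts W and D at U ± 3.4·n: W = (2.722, 2.037), D = (-2.722, -2.037). Equal radii place A and N the same way about L: A = L + 3.4·n = (35.25, -41.44), N = L − 3.4·n = (29.80, -45.52). So N.x = 29.80.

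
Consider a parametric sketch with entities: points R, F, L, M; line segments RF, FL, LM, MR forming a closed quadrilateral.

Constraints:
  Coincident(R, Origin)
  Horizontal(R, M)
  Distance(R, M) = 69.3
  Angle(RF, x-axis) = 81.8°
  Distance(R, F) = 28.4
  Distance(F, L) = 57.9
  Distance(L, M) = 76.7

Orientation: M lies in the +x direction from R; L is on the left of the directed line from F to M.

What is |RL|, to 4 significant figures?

83.18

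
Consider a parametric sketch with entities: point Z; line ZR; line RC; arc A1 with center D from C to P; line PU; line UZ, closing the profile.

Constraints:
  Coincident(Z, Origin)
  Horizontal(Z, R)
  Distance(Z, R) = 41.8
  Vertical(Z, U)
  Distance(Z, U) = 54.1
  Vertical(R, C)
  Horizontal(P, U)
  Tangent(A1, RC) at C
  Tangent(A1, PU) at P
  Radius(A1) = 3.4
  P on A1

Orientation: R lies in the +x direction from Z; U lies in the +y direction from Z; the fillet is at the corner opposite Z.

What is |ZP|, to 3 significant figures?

66.3

Z is at the origin; Z and R share the same y with |ZR| = 41.8 and R on the +x side, so R = (41.8, 0.00). Z and U share the same x with |ZU| = 54.1 and U on the +y side, so U = (0.00, 54.1). The virtual corner opposite Z is at (41.8, 54.1). Tangency of A1 to RC means the radius DC is perpendicular to RC and the tangent condition forces DP to be normal to PU, with radius 3.4, so the center D sits 3.4 in from both sides at D = (38.4, 50.7). That places the tangent points at C = (41.8, 50.7) on RC and P = (38.4, 54.1) on PU. Then |ZP| = |P − Z| = 66.3.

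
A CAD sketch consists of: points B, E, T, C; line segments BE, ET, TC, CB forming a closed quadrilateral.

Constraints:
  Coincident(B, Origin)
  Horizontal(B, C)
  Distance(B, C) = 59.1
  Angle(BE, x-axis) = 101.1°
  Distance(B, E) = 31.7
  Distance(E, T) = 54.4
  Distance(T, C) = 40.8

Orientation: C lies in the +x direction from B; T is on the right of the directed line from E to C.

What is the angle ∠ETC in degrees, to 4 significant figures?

97.70°

Checks: |ET| = 54.40 ✓; |TC| = 40.80 ✓.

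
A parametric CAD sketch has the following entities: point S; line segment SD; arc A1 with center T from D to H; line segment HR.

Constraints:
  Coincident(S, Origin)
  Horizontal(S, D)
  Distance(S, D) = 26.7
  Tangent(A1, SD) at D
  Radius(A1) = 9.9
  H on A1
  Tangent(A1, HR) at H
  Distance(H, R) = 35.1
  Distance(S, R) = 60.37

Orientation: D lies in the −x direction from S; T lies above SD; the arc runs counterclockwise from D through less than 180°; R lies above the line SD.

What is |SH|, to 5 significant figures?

25.404

S is at the origin; SD is horizontal with |SD| = 26.7 and D on the −x side, so D = (-26.700, 0.0000). A1 meets SD tangentially, so TD is at right angles to SD, so T = D + (0, 9.9) = (-26.700, 9.9000). Since TH ⟂ HR (tangency), |TR| = √(9.9² + 35.1²) = 36.469 regardless of where H sits on A1. So R lies on both circle(S, 60.37) and circle(T, 36.469); the above-SD intersection is R = (-42.707, 42.669). H is the foot of the tangent from R: H = (-19.318, 16.497).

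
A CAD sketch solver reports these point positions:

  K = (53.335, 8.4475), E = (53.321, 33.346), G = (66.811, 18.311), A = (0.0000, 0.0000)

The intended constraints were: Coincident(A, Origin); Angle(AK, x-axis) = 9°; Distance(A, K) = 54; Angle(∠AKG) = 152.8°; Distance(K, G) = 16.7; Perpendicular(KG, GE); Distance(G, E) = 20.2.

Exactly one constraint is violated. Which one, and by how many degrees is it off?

Perpendicular(KG, GE) — off by 5.70°.

A = (0.00, 0.00) ✓; AK at 9.000° ✓; |AK| = 54.00 ✓; ∠AKG = 152.8° ✓; |KG| = 16.70 ✓; ∠(KG, GE) = 95.70° ✗; |GE| = 20.20 ✓.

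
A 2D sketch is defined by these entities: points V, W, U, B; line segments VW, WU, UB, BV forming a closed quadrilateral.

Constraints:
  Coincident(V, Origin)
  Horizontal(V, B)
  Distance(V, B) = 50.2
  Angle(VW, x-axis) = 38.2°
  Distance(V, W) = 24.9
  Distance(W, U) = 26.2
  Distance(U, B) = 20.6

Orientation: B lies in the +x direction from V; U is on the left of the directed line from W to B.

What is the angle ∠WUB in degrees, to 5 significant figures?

93.433°

Checks: |WU| = 26.20 ✓; |UB| = 20.60 ✓.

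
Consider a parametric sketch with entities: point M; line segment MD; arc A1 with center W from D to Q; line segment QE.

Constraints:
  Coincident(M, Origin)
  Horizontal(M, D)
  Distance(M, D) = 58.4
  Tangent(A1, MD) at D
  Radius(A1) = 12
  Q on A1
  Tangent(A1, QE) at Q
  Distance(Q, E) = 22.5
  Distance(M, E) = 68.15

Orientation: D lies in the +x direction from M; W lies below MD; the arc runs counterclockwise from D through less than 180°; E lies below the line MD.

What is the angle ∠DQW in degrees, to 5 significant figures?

32.613°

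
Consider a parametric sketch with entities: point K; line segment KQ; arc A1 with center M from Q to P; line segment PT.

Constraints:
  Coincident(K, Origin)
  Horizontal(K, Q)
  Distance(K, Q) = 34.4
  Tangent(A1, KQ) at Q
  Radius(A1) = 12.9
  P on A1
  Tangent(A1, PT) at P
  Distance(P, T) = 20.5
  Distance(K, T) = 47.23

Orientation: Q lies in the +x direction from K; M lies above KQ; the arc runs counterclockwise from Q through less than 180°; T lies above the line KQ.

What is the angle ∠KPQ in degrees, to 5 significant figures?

40.219°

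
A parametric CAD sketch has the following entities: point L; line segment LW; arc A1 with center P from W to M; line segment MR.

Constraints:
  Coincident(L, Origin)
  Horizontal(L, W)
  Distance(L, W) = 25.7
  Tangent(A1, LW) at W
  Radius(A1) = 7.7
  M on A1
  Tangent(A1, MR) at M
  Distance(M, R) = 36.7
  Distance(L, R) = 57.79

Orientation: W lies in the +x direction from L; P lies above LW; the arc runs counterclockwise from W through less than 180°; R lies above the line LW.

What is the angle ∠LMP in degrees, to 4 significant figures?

19.70°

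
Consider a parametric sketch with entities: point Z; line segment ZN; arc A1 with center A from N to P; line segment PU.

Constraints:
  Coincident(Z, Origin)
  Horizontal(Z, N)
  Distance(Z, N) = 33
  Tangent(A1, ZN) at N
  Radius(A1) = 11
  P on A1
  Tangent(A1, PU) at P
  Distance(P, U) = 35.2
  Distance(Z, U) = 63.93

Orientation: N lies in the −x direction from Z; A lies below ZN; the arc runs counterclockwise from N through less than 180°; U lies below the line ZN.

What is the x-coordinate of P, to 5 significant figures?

-44.000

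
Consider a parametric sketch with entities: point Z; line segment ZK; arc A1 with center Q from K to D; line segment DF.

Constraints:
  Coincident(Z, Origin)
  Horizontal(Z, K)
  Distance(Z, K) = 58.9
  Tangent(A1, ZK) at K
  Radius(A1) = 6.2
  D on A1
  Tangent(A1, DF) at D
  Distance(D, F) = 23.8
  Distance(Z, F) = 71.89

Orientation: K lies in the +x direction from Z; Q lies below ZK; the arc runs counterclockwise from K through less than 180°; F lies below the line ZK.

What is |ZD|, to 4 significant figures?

54.32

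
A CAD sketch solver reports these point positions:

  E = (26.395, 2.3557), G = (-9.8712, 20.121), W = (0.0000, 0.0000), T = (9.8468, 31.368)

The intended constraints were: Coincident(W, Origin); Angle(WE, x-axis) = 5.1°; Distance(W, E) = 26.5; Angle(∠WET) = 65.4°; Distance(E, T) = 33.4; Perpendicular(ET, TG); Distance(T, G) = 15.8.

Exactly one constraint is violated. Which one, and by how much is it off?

Distance(T, G) = 15.8 — off by 6.90.

W = (0.00, 0.00) ✓; WE at 5.100° ✓; |WE| = 26.50 ✓; ∠WET = 65.40° ✓; |ET| = 33.40 ✓; ∠(ET, TG) = 90.00° ✓; |TG| = 22.70 ✗.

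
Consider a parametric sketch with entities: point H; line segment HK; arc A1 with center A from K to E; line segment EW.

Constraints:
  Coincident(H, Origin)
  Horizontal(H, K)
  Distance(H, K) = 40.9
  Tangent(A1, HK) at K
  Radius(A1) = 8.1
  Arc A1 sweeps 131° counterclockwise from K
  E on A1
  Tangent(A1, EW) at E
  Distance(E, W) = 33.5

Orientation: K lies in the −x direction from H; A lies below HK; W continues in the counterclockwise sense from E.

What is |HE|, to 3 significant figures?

48.9

H is at the origin; HK is horizontal with |HK| = 40.9 and K on the −x side, so K = (-40.9, 0.00). Tangency of A1 to HK means the radius AK is perpendicular to HK, so A = K + (0, -8.1) = (-40.9, -8.10). On A1, K sits at bearing 90° from A; a 131° counterclockwise sweep puts E at bearing 221°, so E = A + 8.1·(cos 221°, sin 221°) = (-47.0, -13.4). Then |HE| = |E − H| = 48.9.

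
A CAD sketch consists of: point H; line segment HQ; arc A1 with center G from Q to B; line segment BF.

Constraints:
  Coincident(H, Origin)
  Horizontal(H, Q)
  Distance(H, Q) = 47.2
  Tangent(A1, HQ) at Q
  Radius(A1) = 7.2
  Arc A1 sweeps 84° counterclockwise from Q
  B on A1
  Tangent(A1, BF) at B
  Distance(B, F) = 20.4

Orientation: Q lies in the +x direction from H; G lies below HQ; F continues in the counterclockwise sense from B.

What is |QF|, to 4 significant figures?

28.30

H is at the origin; HQ is horizontal with |HQ| = 47.2 and Q on the +x side, so Q = (47.20, 0.000). A1 meets HQ tangentially, so GQ is at right angles to HQ, so G = Q + (0, -7.2) = (47.20, -7.200). On A1, Q sits at bearing 90° from G; an 84° counterclockwise sweep puts B at bearing 174°, so B = G + 7.2·(cos 174°, sin 174°) = (40.04, -6.447). A1 meets BF tangentially, so GB is at right angles to BF, so BF runs along (−sin 174°, cos 174°); with |BF| = 20.4, F = (37.91, -26.74). Then |QF| = |F − Q| = 28.30.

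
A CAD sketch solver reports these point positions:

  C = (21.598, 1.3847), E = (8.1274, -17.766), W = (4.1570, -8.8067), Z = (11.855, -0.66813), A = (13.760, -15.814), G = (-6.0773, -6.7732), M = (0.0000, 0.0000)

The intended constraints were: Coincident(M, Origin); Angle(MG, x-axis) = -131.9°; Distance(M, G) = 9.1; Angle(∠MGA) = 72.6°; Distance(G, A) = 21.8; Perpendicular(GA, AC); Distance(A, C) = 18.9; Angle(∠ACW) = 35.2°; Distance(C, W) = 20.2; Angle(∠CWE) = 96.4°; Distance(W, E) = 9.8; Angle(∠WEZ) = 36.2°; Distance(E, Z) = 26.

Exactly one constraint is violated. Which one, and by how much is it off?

Distance(E, Z) = 26 — off by 8.50.

M = (0.00, 0.00) ✓; MG at -131.9° ✓; |MG| = 9.100 ✓; ∠MGA = 72.60° ✓; |GA| = 21.80 ✓; ∠(GA, AC) = 90.00° ✓; |AC| = 18.90 ✓; ∠ACW = 35.20° ✓; |CW| = 20.20 ✓; ∠CWE = 96.40° ✓; |WE| = 9.800 ✓; ∠WEZ = 36.20° ✓; |EZ| = 17.50 ✗.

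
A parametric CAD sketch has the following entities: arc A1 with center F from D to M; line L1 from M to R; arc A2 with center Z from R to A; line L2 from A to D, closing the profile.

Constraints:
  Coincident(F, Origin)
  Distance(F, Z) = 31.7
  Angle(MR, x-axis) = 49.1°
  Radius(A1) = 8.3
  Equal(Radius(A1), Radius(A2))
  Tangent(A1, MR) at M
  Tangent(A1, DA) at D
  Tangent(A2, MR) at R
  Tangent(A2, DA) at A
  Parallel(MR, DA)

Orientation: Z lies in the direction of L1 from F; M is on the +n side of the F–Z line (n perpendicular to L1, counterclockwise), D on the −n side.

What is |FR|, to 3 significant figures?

32.8

The slot axis is L1's direction at 49.1°, so u = (cos 49.1°, sin 49.1°) = (0.655, 0.756) and n = (−sin 49.1°, cos 49.1°) = (-0.756, 0.655). F is at the origin and Z lies 31.7 along u from F, so Z = 31.7·u = (20.8, 24.0). Tangency of A1 to both parallel lines with radius 8.3 puts M and D at F ± 8.3·n: M = (-6.27, 5.43), D = (6.27, -5.43). Equal radii place R and A the same way about Z: R = Z + 8.3·n = (14.5, 29.4), A = Z − 8.3·n = (27.0, 18.5). Then |FR| = |R − F| = 32.8.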